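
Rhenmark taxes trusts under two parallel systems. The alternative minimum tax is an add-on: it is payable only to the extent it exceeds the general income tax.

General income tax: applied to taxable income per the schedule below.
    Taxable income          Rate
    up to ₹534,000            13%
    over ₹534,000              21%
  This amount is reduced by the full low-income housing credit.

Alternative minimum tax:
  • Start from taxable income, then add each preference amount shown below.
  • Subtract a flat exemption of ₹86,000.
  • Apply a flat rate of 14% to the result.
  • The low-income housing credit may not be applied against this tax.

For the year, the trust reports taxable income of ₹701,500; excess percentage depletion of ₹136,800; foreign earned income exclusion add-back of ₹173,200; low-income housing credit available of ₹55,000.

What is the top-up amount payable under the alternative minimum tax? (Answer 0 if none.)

₹79,975

Alternative minimum tax:
  Adjusted income: ₹701,500 + ₹136,800 + ₹173,200 = ₹1,011,500
  Less exemption ₹86,000 → base ₹925,500
  ₹925,500 × 14% = ₹129,570

General income tax:
  ₹534,000 × 13% = ₹69,420
  ₹167,500 × 21% = ₹35,175
  → ₹104,595
  Less low-income housing credit ₹55,000 → ₹49,595

Excess of alternative minimum tax over general income tax: ₹129,570 − ₹49,595 = ₹79,975.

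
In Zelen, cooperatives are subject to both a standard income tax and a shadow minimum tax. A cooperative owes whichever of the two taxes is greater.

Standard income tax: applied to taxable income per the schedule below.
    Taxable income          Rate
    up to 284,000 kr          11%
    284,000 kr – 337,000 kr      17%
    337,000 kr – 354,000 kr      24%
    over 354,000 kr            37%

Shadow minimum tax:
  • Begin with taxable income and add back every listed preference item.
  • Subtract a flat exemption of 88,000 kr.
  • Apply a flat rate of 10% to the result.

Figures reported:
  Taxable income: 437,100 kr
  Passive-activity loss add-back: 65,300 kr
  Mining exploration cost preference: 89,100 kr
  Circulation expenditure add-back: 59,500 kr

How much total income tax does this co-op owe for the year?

75,077 kr

Shadow minimum tax:
  Adjusted income: 437,100 kr + 65,300 kr + 89,100 kr + 59,500 kr = 651,000 kr
  Less exemption 88,000 kr → base 563,000 kr
  563,000 kr × 10% = 56,300 kr

Standard income tax:
  284,000 kr × 11% = 31,240 kr
  53,000 kr × 17% = 9,010 kr
  17,000 kr × 24% = 4,080 kr
  83,100 kr × 37% = 30,747 kr
  → 75,077 kr

75,077 kr > 56,300 kr, so the standard income tax governs.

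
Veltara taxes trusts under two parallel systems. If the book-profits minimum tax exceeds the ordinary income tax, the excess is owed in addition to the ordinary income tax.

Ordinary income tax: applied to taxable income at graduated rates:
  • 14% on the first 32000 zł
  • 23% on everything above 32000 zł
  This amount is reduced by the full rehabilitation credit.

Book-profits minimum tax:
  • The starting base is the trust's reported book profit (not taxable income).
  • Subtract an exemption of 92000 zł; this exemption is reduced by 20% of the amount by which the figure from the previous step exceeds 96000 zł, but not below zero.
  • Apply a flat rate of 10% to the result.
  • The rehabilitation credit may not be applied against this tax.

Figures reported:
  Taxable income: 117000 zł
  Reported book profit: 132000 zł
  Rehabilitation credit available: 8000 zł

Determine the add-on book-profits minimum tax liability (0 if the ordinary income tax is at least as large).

Ordinary income tax:
  32000 zł × 14% = 4480 zł
  85000 zł × 23% = 19550 zł
  → 24030 zł
  Less rehabilitation credit 8000 zł → 16030 zł

Book-profits minimum tax:
  Base (reported book profit): 132000 zł
  Exemption: 92000 zł − 20% × (132000 zł − 96000 zł) = 92000 zł − 7200 zł = 84800 zł
  Base: 132000 zł − 84800 zł = 47200 zł
  47200 zł × 10% = 4720 zł

4720 zł ≤ 16030 zł, so no add-on is due.

0 zł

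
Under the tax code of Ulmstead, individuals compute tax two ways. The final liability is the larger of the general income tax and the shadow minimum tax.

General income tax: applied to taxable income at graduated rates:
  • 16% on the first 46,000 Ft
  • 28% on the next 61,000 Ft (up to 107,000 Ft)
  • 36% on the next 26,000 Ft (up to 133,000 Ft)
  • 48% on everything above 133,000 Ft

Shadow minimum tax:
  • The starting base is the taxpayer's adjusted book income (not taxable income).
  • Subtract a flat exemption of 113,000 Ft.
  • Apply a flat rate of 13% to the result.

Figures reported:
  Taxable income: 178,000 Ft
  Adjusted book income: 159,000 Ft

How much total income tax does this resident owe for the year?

55,400 Ft

General income tax:
  46,000 Ft × 16% = 7,360 Ft
  61,000 Ft × 28% = 17,080 Ft
  26,000 Ft × 36% = 9,360 Ft
  45,000 Ft × 48% = 21,600 Ft
  → 55,400 Ft

Shadow minimum tax:
  Base (adjusted book income): 159,000 Ft
  Less exemption 113,000 Ft → base 46,000 Ft
  46,000 Ft × 13% = 5,980 Ft

55,400 Ft > 5,980 Ft, so the general income tax governs.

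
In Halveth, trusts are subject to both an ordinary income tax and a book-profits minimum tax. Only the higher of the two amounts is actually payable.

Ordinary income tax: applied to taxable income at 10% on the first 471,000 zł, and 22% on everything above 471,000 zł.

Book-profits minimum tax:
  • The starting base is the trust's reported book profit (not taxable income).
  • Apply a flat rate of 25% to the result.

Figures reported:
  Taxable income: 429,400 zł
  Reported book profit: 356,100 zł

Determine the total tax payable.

Book-profits minimum tax:
  Base (reported book profit): 356,100 zł
  356,100 zł × 25% = 89,025 zł

Ordinary income tax:
  429,400 zł × 10% = 42,940 zł

89,025 zł > 42,940 zł, so the book-profits minimum tax is the binding amount.

89,025 zł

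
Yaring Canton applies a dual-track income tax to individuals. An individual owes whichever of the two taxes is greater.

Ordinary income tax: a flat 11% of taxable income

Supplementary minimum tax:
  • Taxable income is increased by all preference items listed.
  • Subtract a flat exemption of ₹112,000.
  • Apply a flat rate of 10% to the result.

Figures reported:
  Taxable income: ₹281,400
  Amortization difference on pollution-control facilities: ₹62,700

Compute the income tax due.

₹30,954

Ordinary income tax:
  ₹281,400 × 11% = ₹30,954

Supplementary minimum tax:
  Adjusted income: ₹281,400 + ₹62,700 = ₹344,100
  Less exemption ₹112,000 → base ₹232,100
  ₹232,100 × 10% = ₹23,210

₹30,954 > ₹23,210, so the ordinary income tax governs.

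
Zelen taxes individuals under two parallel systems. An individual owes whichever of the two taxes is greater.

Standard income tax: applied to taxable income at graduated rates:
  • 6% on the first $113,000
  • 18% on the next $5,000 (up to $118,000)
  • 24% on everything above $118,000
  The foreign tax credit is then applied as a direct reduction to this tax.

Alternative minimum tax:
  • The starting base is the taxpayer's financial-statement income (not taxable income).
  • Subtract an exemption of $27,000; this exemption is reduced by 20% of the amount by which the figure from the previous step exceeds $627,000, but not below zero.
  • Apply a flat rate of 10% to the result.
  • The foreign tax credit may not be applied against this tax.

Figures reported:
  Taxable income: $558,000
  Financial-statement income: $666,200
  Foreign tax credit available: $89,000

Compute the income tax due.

$64,704

Alternative minimum tax:
  Base (financial-statement income): $666,200
  Exemption: $27,000 − 20% × ($666,200 − $627,000) = $27,000 − $7,840 = $19,160
  Base: $666,200 − $19,160 = $647,040
  $647,040 × 10% = $64,704

Standard income tax:
  $113,000 × 6% = $6,780
  $5,000 × 18% = $900
  $440,000 × 24% = $105,600
  → $113,280
  Less foreign tax credit $89,000 → $24,280

$64,704 > $24,280, so the alternative minimum tax is the binding amount.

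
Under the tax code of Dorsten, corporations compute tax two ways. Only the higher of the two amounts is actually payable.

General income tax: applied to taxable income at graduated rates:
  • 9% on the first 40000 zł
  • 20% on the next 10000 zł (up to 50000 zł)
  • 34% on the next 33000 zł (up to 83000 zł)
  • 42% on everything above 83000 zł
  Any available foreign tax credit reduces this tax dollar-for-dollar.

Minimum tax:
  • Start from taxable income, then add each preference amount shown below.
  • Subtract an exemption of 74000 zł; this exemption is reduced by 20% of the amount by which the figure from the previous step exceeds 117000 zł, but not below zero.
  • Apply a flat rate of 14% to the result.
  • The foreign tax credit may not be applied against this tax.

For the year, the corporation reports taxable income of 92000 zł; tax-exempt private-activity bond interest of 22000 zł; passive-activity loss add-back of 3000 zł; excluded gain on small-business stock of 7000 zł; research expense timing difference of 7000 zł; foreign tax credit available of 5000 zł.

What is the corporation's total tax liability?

Minimum tax:
  Adjusted income: 92000 zł + 22000 zł + 3000 zł + 7000 zł + 7000 zł = 131000 zł
  Exemption: 74000 zł − 20% × (131000 zł − 117000 zł) = 74000 zł − 2800 zł = 71200 zł
  Base: 131000 zł − 71200 zł = 59800 zł
  59800 zł × 14% = 8372 zł

General income tax:
  40000 zł × 9% = 3600 zł
  10000 zł × 20% = 2000 zł
  33000 zł × 34% = 11220 zł
  9000 zł × 42% = 3780 zł
  → 20600 zł
  Less foreign tax credit 5000 zł → 15600 zł

15600 zł > 8372 zł, so the general income tax governs.

15600 zł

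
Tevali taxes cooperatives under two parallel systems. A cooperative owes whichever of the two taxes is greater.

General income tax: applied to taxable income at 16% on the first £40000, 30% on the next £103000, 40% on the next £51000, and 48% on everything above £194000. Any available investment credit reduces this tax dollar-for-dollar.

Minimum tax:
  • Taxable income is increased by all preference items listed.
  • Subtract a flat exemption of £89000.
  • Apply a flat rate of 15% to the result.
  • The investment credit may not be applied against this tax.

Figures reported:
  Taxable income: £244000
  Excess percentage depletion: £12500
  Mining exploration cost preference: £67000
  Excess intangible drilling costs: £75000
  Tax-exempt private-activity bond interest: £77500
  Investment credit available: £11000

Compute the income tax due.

Minimum tax:
  Adjusted income: £244000 + £12500 + £67000 + £75000 + £77500 = £476000
  Less exemption £89000 → base £387000
  £387000 × 15% = £58050

General income tax:
  £40000 × 16% = £6400
  £103000 × 30% = £30900
  £51000 × 40% = £20400
  £50000 × 48% = £24000
  → £81700
  Less investment credit £11000 → £70700

£70700 > £58050, so the general income tax governs.

£70700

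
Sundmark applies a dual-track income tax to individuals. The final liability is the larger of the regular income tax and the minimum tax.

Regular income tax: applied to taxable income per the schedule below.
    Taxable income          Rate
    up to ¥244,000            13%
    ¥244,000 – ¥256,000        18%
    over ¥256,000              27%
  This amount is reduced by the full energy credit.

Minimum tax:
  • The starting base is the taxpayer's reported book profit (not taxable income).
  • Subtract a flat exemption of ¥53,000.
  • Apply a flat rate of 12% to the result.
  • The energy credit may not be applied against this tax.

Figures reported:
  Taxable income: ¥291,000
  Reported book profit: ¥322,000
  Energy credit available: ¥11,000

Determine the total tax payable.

Minimum tax:
  Base (reported book profit): ¥322,000
  Less exemption ¥53,000 → base ¥269,000
  ¥269,000 × 12% = ¥32,280

Regular income tax:
  ¥244,000 × 13% = ¥31,720
  ¥12,000 × 18% = ¥2,160
  ¥35,000 × 27% = ¥9,450
  → ¥43,330
  Less energy credit ¥11,000 → ¥32,330

¥32,330 > ¥32,280, so the regular income tax governs.

¥32,330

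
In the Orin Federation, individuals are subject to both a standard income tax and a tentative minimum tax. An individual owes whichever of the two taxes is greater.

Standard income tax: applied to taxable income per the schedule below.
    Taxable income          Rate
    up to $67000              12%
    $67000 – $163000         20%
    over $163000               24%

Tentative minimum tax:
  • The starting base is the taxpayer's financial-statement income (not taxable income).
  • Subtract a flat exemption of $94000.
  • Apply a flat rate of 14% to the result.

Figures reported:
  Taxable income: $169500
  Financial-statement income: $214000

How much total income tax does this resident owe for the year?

Standard income tax:
  $67000 × 12% = $8040
  $96000 × 20% = $19200
  $6500 × 24% = $1560
  → $28800

Tentative minimum tax:
  Base (financial-statement income): $214000
  Less exemption $94000 → base $120000
  $120000 × 14% = $16800

$28800 > $16800, so the standard income tax governs.

$28800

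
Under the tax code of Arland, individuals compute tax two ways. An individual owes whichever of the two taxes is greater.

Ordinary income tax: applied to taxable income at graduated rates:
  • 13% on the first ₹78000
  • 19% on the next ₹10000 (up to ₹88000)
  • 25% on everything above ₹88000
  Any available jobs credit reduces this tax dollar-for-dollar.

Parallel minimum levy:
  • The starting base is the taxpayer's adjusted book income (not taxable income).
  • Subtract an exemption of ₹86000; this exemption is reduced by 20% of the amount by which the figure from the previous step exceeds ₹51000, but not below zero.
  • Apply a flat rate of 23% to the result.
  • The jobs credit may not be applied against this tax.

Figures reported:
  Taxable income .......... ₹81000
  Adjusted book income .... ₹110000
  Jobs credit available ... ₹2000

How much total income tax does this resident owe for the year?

₹8710

Parallel minimum levy:
  Base (adjusted book income): ₹110000
  Exemption: ₹86000 − 20% × (₹110000 − ₹51000) = ₹86000 − ₹11800 = ₹74200
  Base: ₹110000 − ₹74200 = ₹35800
  ₹35800 × 23% = ₹8234

Ordinary income tax:
  ₹78000 × 13% = ₹10140
  ₹3000 × 19% = ₹570
  → ₹10710
  Less jobs credit ₹2000 → ₹8710

₹8710 > ₹8234, so the ordinary income tax governs.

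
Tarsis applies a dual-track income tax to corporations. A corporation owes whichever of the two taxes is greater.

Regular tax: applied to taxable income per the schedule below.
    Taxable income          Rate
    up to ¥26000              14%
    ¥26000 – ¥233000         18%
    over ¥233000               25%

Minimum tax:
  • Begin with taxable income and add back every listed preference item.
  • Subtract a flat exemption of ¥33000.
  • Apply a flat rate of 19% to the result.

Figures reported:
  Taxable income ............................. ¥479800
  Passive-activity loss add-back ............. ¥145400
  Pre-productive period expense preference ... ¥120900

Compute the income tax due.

¥135489

Minimum tax:
  Adjusted income: ¥479800 + ¥145400 + ¥120900 = ¥746100
  Less exemption ¥33000 → base ¥713100
  ¥713100 × 19% = ¥135489

Regular tax:
  ¥26000 × 14% = ¥3640
  ¥207000 × 18% = ¥37260
  ¥246800 × 25% = ¥61700
  → ¥102600

¥135489 > ¥102600, so the minimum tax is the binding amount.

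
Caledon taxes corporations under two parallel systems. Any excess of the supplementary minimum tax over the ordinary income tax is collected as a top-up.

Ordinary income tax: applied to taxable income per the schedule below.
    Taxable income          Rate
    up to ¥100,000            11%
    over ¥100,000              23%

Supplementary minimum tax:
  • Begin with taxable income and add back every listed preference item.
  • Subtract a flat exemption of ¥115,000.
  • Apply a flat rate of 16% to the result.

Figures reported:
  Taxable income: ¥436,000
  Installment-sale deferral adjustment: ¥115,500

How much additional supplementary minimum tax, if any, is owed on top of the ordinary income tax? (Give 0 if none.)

¥0

Supplementary minimum tax:
  Adjusted income: ¥436,000 + ¥115,500 = ¥551,500
  Less exemption ¥115,000 → base ¥436,500
  ¥436,500 × 16% = ¥69,840

Ordinary income tax:
  ¥100,000 × 11% = ¥11,000
  ¥336,000 × 23% = ¥77,280
  → ¥88,280

¥69,840 ≤ ¥88,280, so no add-on is due.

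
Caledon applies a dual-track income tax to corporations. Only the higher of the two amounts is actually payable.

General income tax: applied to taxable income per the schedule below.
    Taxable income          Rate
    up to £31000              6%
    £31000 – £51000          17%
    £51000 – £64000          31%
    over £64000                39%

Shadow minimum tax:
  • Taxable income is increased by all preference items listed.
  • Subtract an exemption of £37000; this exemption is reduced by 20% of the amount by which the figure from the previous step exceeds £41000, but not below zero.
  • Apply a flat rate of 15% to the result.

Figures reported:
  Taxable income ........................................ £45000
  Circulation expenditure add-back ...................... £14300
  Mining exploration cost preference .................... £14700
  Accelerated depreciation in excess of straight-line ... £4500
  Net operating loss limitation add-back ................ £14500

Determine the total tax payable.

£9960

General income tax:
  £31000 × 6% = £1860
  £14000 × 17% = £2380
  → £4240

Shadow minimum tax:
  Adjusted income: £45000 + £14300 + £14700 + £4500 + £14500 = £93000
  Exemption: £37000 − 20% × (£93000 − £41000) = £37000 − £10400 = £26600
  Base: £93000 − £26600 = £66400
  £66400 × 15% = £9960

£9960 > £4240, so the shadow minimum tax is the binding amount.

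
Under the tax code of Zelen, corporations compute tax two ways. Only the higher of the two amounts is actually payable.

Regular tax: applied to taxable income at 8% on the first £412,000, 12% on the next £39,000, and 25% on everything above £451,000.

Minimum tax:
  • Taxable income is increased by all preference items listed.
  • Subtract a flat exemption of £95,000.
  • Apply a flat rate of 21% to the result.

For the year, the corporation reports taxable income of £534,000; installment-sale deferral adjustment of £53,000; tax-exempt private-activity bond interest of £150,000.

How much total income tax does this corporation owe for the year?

Regular tax:
  £412,000 × 8% = £32,960
  £39,000 × 12% = £4,680
  £83,000 × 25% = £20,750
  → £58,390

Minimum tax:
  Adjusted income: £534,000 + £53,000 + £150,000 = £737,000
  Less exemption £95,000 → base £642,000
  £642,000 × 21% = £134,820

£134,820 > £58,390, so the minimum tax is the binding amount.

£134,820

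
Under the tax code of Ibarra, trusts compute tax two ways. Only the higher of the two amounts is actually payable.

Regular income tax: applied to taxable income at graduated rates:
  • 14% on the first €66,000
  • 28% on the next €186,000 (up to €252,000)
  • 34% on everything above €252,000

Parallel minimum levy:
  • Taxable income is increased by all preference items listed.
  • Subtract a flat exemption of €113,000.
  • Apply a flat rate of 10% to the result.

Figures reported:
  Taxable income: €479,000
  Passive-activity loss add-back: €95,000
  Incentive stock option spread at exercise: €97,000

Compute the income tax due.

Parallel minimum levy:
  Adjusted income: €479,000 + €95,000 + €97,000 = €671,000
  Less exemption €113,000 → base €558,000
  €558,000 × 10% = €55,800

Regular income tax:
  €66,000 × 14% = €9,240
  €186,000 × 28% = €52,080
  €227,000 × 34% = €77,180
  → €138,500

€138,500 > €55,800, so the regular income tax governs.

€138,500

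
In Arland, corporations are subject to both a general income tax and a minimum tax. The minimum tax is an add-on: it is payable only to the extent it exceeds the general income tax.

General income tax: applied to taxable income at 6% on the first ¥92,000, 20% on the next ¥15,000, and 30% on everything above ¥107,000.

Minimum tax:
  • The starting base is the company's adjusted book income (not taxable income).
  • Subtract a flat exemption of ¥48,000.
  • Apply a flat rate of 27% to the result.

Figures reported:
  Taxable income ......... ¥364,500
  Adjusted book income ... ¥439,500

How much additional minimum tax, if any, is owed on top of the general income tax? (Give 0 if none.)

Minimum tax:
  Base (adjusted book income): ¥439,500
  Less exemption ¥48,000 → base ¥391,500
  ¥391,500 × 27% = ¥105,705

General income tax:
  ¥92,000 × 6% = ¥5,520
  ¥15,000 × 20% = ¥3,000
  ¥257,500 × 30% = ¥77,250
  → ¥85,770

Excess of minimum tax over general income tax: ¥105,705 − ¥85,770 = ¥19,935.

¥19,935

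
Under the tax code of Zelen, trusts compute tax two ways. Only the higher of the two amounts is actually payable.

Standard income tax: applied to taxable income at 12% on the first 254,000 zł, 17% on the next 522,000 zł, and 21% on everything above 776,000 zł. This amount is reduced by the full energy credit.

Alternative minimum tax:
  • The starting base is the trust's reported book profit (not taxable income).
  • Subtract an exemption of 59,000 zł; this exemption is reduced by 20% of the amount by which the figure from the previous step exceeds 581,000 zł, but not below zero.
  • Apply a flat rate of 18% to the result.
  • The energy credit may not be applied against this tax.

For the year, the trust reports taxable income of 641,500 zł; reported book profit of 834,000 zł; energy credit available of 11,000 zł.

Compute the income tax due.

Alternative minimum tax:
  Base (reported book profit): 834,000 zł
  Exemption: 59,000 zł − 20% × (834,000 zł − 581,000 zł) = 59,000 zł − 50,600 zł = 8,400 zł
  Base: 834,000 zł − 8,400 zł = 825,600 zł
  825,600 zł × 18% = 148,608 zł

Standard income tax:
  254,000 zł × 12% = 30,480 zł
  387,500 zł × 17% = 65,875 zł
  → 96,355 zł
  Less energy credit 11,000 zł → 85,355 zł

148,608 zł > 85,355 zł, so the alternative minimum tax is the binding amount.

148,608 zł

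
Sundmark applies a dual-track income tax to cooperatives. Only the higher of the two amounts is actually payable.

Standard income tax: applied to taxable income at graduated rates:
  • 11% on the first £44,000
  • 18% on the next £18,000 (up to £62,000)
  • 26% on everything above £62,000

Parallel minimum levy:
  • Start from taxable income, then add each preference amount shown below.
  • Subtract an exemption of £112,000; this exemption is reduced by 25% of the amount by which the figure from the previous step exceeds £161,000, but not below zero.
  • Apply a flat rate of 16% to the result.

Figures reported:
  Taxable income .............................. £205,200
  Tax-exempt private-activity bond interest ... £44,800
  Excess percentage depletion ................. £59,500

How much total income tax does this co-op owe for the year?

Parallel minimum levy:
  Adjusted income: £205,200 + £44,800 + £59,500 = £309,500
  Exemption: £112,000 − 25% × (£309,500 − £161,000) = £112,000 − £37,125 = £74,875
  Base: £309,500 − £74,875 = £234,625
  £234,625 × 16% = £37,540

Standard income tax:
  £44,000 × 11% = £4,840
  £18,000 × 18% = £3,240
  £143,200 × 26% = £37,232
  → £45,312

£45,312 > £37,540, so the standard income tax governs.

£45,312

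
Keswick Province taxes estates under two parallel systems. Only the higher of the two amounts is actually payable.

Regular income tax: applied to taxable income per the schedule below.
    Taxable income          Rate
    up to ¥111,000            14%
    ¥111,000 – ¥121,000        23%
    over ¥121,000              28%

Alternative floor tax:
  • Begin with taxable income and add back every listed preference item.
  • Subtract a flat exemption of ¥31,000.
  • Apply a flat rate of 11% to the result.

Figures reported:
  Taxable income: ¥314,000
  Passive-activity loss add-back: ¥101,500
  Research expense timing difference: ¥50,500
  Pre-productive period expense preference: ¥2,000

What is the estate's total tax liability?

Alternative floor tax:
  Adjusted income: ¥314,000 + ¥101,500 + ¥50,500 + ¥2,000 = ¥468,000
  Less exemption ¥31,000 → base ¥437,000
  ¥437,000 × 11% = ¥48,070

Regular income tax:
  ¥111,000 × 14% = ¥15,540
  ¥10,000 × 23% = ¥2,300
  ¥193,000 × 28% = ¥54,040
  → ¥71,880

¥71,880 > ¥48,070, so the regular income tax governs.

¥71,880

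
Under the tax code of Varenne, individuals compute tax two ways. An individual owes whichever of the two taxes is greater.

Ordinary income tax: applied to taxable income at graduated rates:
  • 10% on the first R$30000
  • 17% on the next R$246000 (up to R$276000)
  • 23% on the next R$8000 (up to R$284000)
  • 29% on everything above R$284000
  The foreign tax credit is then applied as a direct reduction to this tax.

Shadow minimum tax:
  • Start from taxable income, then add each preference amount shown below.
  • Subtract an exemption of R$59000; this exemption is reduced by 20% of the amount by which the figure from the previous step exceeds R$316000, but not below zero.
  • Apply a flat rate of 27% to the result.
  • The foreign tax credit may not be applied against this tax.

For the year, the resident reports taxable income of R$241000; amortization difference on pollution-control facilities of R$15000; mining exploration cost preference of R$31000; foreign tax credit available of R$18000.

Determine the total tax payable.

Ordinary income tax:
  R$30000 × 10% = R$3000
  R$211000 × 17% = R$35870
  → R$38870
  Less foreign tax credit R$18000 → R$20870

Shadow minimum tax:
  Adjusted income: R$241000 + R$15000 + R$31000 = R$287000
  Exemption: R$287000 ≤ R$316000, so full R$59000 applies
  Base: R$287000 − R$59000 = R$228000
  R$228000 × 27% = R$61560

R$61560 > R$20870, so the shadow minimum tax is the binding amount.

R$61560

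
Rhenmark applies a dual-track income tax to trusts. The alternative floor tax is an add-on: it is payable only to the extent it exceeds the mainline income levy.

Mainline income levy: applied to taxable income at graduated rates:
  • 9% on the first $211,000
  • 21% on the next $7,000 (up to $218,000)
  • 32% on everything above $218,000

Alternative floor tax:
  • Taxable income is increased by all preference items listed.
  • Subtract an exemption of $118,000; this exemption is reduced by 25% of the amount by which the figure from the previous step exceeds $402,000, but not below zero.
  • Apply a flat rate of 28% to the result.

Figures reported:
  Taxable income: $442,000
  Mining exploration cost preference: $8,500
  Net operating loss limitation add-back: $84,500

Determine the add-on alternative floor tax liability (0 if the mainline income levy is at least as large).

Alternative floor tax:
  Adjusted income: $442,000 + $8,500 + $84,500 = $535,000
  Exemption: $118,000 − 25% × ($535,000 − $402,000) = $118,000 − $33,250 = $84,750
  Base: $535,000 − $84,750 = $450,250
  $450,250 × 28% = $126,070

Mainline income levy:
  $211,000 × 9% = $18,990
  $7,000 × 21% = $1,470
  $224,000 × 32% = $71,680
  → $92,140

Excess of alternative floor tax over mainline income levy: $126,070 − $92,140 = $33,930.

$33,930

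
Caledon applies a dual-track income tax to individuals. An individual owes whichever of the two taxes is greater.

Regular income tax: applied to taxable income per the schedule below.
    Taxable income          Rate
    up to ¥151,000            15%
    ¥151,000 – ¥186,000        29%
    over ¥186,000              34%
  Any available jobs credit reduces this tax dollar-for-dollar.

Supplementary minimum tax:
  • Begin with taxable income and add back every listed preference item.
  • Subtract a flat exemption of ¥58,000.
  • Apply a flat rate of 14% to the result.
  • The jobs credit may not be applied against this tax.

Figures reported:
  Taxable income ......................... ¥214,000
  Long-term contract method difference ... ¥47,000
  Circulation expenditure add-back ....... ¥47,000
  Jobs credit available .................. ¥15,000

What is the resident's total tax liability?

¥35,000

Regular income tax:
  ¥151,000 × 15% = ¥22,650
  ¥35,000 × 29% = ¥10,150
  ¥28,000 × 34% = ¥9,520
  → ¥42,320
  Less jobs credit ¥15,000 → ¥27,320

Supplementary minimum tax:
  Adjusted income: ¥214,000 + ¥47,000 + ¥47,000 = ¥308,000
  Less exemption ¥58,000 → base ¥250,000
  ¥250,000 × 14% = ¥35,000

¥35,000 > ¥27,320, so the supplementary minimum tax is the binding amount.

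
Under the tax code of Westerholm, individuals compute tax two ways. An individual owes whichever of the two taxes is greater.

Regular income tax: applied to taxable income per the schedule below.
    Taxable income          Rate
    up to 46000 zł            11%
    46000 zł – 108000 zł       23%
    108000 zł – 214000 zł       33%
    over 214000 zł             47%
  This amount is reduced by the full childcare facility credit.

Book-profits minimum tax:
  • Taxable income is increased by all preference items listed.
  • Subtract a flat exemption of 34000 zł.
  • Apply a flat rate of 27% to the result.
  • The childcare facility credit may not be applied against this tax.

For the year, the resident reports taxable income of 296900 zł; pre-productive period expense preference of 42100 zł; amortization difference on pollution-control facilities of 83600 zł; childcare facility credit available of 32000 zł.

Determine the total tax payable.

104922 zł

Book-profits minimum tax:
  Adjusted income: 296900 zł + 42100 zł + 83600 zł = 422600 zł
  Less exemption 34000 zł → base 388600 zł
  388600 zł × 27% = 104922 zł

Regular income tax:
  46000 zł × 11% = 5060 zł
  62000 zł × 23% = 14260 zł
  106000 zł × 33% = 34980 zł
  82900 zł × 47% = 38963 zł
  → 93263 zł
  Less childcare facility credit 32000 zł → 61263 zł

104922 zł > 61263 zł, so the book-profits minimum tax is the binding amount.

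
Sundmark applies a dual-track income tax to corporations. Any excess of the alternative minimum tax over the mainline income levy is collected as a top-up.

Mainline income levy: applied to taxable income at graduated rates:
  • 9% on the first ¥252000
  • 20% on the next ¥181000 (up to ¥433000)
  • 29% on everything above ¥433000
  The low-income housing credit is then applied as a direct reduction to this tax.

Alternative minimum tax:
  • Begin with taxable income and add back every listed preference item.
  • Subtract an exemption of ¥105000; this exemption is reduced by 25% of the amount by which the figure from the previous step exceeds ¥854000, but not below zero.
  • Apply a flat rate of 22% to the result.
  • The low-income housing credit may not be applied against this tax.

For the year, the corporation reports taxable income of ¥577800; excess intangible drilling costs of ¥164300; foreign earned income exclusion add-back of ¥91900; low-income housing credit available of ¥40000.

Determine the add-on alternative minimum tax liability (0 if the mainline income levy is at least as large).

¥99508

Alternative minimum tax:
  Adjusted income: ¥577800 + ¥164300 + ¥91900 = ¥834000
  Exemption: ¥834000 ≤ ¥854000, so full ¥105000 applies
  Base: ¥834000 − ¥105000 = ¥729000
  ¥729000 × 22% = ¥160380

Mainline income levy:
  ¥252000 × 9% = ¥22680
  ¥181000 × 20% = ¥36200
  ¥144800 × 29% = ¥41992
  → ¥100872
  Less low-income housing credit ¥40000 → ¥60872

Excess of alternative minimum tax over mainline income levy: ¥160380 − ¥60872 = ¥99508.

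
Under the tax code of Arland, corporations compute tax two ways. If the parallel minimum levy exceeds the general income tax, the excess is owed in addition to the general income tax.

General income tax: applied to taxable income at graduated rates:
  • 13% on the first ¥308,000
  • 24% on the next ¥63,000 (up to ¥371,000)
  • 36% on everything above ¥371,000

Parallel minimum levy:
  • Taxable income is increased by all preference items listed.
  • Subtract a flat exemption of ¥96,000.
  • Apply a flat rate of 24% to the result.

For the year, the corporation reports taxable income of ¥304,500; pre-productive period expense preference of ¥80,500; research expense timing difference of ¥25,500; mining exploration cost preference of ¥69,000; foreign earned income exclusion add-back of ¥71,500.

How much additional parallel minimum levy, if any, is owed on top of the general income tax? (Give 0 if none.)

Parallel minimum levy:
  Adjusted income: ¥304,500 + ¥80,500 + ¥25,500 + ¥69,000 + ¥71,500 = ¥551,000
  Less exemption ¥96,000 → base ¥455,000
  ¥455,000 × 24% = ¥109,200

General income tax:
  ¥304,500 × 13% = ¥39,585

Excess of parallel minimum levy over general income tax: ¥109,200 − ¥39,585 = ¥69,615.

¥69,615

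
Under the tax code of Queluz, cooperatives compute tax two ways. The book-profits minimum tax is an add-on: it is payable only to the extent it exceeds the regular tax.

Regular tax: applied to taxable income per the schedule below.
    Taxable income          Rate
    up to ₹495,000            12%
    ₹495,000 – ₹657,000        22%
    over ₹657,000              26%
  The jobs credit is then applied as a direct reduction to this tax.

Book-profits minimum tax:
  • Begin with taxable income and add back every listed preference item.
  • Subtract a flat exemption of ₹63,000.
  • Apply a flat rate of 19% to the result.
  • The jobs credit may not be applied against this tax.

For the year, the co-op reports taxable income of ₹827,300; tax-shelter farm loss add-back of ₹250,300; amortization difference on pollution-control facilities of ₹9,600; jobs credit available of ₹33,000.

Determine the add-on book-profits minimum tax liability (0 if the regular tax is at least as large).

Book-profits minimum tax:
  Adjusted income: ₹827,300 + ₹250,300 + ₹9,600 = ₹1,087,200
  Less exemption ₹63,000 → base ₹1,024,200
  ₹1,024,200 × 19% = ₹194,598

Regular tax:
  ₹495,000 × 12% = ₹59,400
  ₹162,000 × 22% = ₹35,640
  ₹170,300 × 26% = ₹44,278
  → ₹139,318
  Less jobs credit ₹33,000 → ₹106,318

Excess of book-profits minimum tax over regular tax: ₹194,598 − ₹106,318 = ₹88,280.

₹88,280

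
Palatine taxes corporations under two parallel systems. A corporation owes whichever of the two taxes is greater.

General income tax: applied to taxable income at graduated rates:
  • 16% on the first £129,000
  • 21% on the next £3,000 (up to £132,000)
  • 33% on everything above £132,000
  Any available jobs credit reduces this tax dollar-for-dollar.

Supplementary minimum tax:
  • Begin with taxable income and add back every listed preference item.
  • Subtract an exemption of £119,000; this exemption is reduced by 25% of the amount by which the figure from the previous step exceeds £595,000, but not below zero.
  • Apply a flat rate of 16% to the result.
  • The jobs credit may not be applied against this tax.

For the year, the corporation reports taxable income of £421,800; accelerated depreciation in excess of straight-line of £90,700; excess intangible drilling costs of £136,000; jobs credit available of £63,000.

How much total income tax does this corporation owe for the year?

£86,860

General income tax:
  £129,000 × 16% = £20,640
  £3,000 × 21% = £630
  £289,800 × 33% = £95,634
  → £116,904
  Less jobs credit £63,000 → £53,904

Supplementary minimum tax:
  Adjusted income: £421,800 + £90,700 + £136,000 = £648,500
  Exemption: £119,000 − 25% × (£648,500 − £595,000) = £119,000 − £13,375 = £105,625
  Base: £648,500 − £105,625 = £542,875
  £542,875 × 16% = £86,860

£86,860 > £53,904, so the supplementary minimum tax is the binding amount.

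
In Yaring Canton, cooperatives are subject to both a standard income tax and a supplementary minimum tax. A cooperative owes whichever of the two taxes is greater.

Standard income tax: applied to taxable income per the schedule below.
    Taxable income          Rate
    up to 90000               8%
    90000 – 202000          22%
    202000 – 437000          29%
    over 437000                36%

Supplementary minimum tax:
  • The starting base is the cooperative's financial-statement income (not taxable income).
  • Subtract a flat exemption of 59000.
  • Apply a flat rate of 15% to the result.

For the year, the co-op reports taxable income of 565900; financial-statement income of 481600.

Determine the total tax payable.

Supplementary minimum tax:
  Base (financial-statement income): 481600
  Less exemption 59000 → base 422600
  422600 × 15% = 63390

Standard income tax:
  90000 × 8% = 7200
  112000 × 22% = 24640
  235000 × 29% = 68150
  128900 × 36% = 46404
  → 146394

146394 > 63390, so the standard income tax governs.

146394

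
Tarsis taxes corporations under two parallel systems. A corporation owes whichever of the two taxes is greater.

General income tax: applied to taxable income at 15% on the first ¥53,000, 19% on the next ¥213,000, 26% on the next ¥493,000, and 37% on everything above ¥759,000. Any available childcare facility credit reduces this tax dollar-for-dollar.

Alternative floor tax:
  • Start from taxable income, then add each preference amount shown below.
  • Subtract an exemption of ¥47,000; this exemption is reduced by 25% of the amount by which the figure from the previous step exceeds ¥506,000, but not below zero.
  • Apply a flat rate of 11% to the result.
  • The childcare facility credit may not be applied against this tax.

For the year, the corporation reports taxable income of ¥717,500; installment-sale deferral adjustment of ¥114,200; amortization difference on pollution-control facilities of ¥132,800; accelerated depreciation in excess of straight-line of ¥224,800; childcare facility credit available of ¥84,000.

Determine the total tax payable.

General income tax:
  ¥53,000 × 15% = ¥7,950
  ¥213,000 × 19% = ¥40,470
  ¥451,500 × 26% = ¥117,390
  → ¥165,810
  Less childcare facility credit ¥84,000 → ¥81,810

Alternative floor tax:
  Adjusted income: ¥717,500 + ¥114,200 + ¥132,800 + ¥224,800 = ¥1,189,300
  Exemption: 25% × (¥1,189,300 − ¥506,000) = ¥170,825 ≥ ¥47,000, so the exemption is fully phased out
  Base: ¥1,189,300 − ¥0 = ¥1,189,300
  ¥1,189,300 × 11% = ¥130,823

¥130,823 > ¥81,810, so the alternative floor tax is the binding amount.

¥130,823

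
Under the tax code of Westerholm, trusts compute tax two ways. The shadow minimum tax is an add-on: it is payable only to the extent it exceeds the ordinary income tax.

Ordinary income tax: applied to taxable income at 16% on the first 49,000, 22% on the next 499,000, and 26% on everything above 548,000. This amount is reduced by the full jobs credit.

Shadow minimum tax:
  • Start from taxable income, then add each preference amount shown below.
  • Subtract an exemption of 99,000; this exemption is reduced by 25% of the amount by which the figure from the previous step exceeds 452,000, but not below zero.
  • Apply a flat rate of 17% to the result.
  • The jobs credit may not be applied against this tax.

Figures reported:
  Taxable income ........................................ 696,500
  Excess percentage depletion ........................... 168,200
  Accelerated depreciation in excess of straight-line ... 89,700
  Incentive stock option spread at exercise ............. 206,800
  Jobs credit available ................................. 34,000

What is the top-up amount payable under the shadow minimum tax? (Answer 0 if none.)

75,174

Shadow minimum tax:
  Adjusted income: 696,500 + 168,200 + 89,700 + 206,800 = 1,161,200
  Exemption: 25% × (1,161,200 − 452,000) = 177,300 ≥ 99,000, so the exemption is fully phased out
  Base: 1,161,200 − 0 = 1,161,200
  1,161,200 × 17% = 197,404

Ordinary income tax:
  49,000 × 16% = 7,840
  499,000 × 22% = 109,780
  148,500 × 26% = 38,610
  → 156,230
  Less jobs credit 34,000 → 122,230

Excess of shadow minimum tax over ordinary income tax: 197,404 − 122,230 = 75,174.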